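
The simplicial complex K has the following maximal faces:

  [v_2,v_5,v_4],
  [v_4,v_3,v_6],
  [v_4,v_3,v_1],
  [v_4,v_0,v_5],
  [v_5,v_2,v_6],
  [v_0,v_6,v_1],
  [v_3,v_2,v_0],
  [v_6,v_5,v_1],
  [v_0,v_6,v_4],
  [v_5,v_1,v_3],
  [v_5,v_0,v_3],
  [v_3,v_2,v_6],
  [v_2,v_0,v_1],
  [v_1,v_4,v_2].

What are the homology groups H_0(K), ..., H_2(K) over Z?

H_0 = Z,  H_1 = Z^2,  H_2 = Z.

Order the vertices as v_0 < v_1 < v_2 < v_3 < v_4 < v_5 < v_6. Listing each simplex with vertices in this order, K has dimension 2 with simplices:

  0-simplices (7): [v_0], [v_1], [v_2], [v_3], [v_4], [v_5], [v_6]
  1-simplices (21): (21 of them)
  2-simplices (14): (14 of them)

giving chain groups C_0 ≅ Z^7, C_1 ≅ Z^21, C_2 ≅ Z^14.

Boundary ∂_1: C_1 → C_0 is given by ∂[p,q] = [q] − [p].
As a 7×21 matrix over Z this has rank 6, with invariant factors (1,1,1,1,1,1).

Boundary ∂_2: C_2 → C_1 acts by ∂[p,q,r] = [q,r] − [p,r] + [p,q]. For instance
  ∂[v_0,v_1,v_6] = [v_1,v_6] − [v_0,v_6] + [v_0,v_1],
  ∂[v_0,v_1,v_2] = [v_1,v_2] − [v_0,v_2] + [v_0,v_1].
As a 21×14 matrix over Z this has rank 13, with invariant factors (1,1,1,1,1,1,1,1,1,1,1,1,1).

Now H_k = ker ∂_k / im ∂_{k+1}, so:

  H_0: rank C_0 − rank ∂_1 = 7 − 6 = 1, and the invariant factors of ∂_1 are all 1, so H_0 ≅ Z.
  H_1: rank ker ∂_1 − rank ∂_2 = (21 − 6) − 13 = 2, and the invariant factors of ∂_2 are all 1, so H_1 ≅ Z^2.
  H_2: rank ker ∂_2 − rank ∂_3 = (14 − 13) − 0 = 1, and there is no ∂_3, so H_2 ≅ Z.

As a check, the Euler characteristic is 7 − 21 + 14 = 0, which agrees with 1 − 2 + 1 = 0.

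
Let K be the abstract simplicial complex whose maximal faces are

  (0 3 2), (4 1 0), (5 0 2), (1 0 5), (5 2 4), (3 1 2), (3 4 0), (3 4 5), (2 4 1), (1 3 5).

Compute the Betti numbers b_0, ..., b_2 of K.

K has 6 vertices, 15 edges, 10 triangles.
rank ∂_0 = 0, rank ∂_1 = 5 ⇒ b_0 = 6 − 0 − 5 = 1; all invariant factors of ∂_1 are 1 so no torsion. So H_0 ≅ Z.
rank ∂_1 = 5, rank ∂_2 = 10 ⇒ b_1 = 15 − 5 − 10 = 0; ∂_2 has invariant factor(s) [2] giving torsion. So H_1 ≅ Z/2Z.
rank ∂_2 = 10, rank ∂_3 = 0 ⇒ b_2 = 10 − 10 − 0 = 0. So H_2 ≅ 0.

b_0 = 1, b_1 = 0, b_2 = 0.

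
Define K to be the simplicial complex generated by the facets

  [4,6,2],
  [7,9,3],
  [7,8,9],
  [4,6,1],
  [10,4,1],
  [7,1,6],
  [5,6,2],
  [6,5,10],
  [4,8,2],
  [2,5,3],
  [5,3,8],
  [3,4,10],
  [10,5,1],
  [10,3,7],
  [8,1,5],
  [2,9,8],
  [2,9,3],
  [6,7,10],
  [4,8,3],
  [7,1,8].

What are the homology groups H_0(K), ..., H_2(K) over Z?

H_0 = Z,  H_1 = Z ⊕ Z/2,  H_2 = 0.

Fix the vertex order 1 < 2 < 3 < 4 < 5 < 6 < 7 < 8 < 9 < 10 and write every simplex with vertices in increasing order. Then dim K = 2 and the simplices of K are:

  0-simplices (10): [1], [2], [3], [4], [5], [6], [7], [8], [9], [10]
  1-simplices (30): (30 of them)
  2-simplices (20): (20 of them)

Hence C_0 ≅ Z^10, C_1 ≅ Z^30, C_2 ≅ Z^20.

∂_1: C_1 → C_0 is given by ∂[p,q] = [q] − [p]. For instance
  ∂[1,6] = [6] − [1].
The 10×30 boundary matrix has rank 9 and Smith normal form diag(1,1,1,1,1,1,1,1,1).

∂_2: C_2 → C_1 maps a triangle to the signed sum of its edges. For instance
  ∂[3,7,10] = [7,10] − [3,10] + [3,7],
  ∂[3,7,9] = [7,9] − [3,9] + [3,7].
The resulting 30×20 matrix has rank 20, and its Smith normal form has invariant factors (1,1,1,1,1,1,1,1,1,1,1,1,1,1,1,1,1,1,1,2).

Reading off H_k = ker ∂_k / im ∂_{k+1}:

  H_0: rank C_0 − rank ∂_1 = 10 − 9 = 1, and the invariant factors of ∂_1 are all 1, so H_0 ≅ Z.
  H_1: rank ker ∂_1 − rank ∂_2 = (30 − 9) − 20 = 1, and ∂_2 has invariant factor 2 > 1, so H_1 ≅ Z ⊕ Z/2.
  H_2: rank ker ∂_2 − rank ∂_3 = (20 − 20) − 0 = 0, and there is no ∂_3, so H_2 ≅ 0.

As a check, the Euler characteristic is 10 − 30 + 20 = 0, which agrees with 1 − 1 + 0 = 0.
(K is a triangulation of the Klein bottle.)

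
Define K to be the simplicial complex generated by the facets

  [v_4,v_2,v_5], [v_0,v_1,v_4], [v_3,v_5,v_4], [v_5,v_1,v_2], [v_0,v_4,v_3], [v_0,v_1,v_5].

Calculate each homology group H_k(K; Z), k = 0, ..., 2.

H_0 ≅ Z,  H_1 ≅ Z,  H_2 = 0.

We work with the vertex ordering v_0 < v_1 < v_2 < v_3 < v_4 < v_5. The simplices of K, each written with vertices in increasing order, are:

  0-simplices (6): [v_0], [v_1], [v_2], [v_3], [v_4], [v_5]
  1-simplices (12): [v_0,v_1], [v_0,v_3], [v_0,v_4], [v_0,v_5], [v_1,v_2], [v_1,v_4], [v_1,v_5], [v_2,v_4], [v_2,v_5], [v_3,v_4], [v_3,v_5], [v_4,v_5]
  2-simplices (6): [v_0,v_1,v_4], [v_0,v_1,v_5], [v_0,v_3,v_4], [v_1,v_2,v_5], [v_2,v_4,v_5], [v_3,v_4,v_5]

giving chain groups C_0 ≅ Z^6, C_1 ≅ Z^12, C_2 ≅ Z^6.

∂_1: C_1 → C_0 sends each edge [p,q] (with p < q) to q − p. For instance
  ∂[v_2,v_4] = [v_4] − [v_2].
The 6×12 boundary matrix has rank 5 and Smith normal form diag(1,1,1,1,1).

Boundary ∂_2: C_2 → C_1 maps a triangle to the signed sum of its edges. For instance
  ∂[v_3,v_4,v_5] = [v_4,v_5] − [v_3,v_5] + [v_3,v_4],
  ∂[v_0,v_1,v_4] = [v_1,v_4] − [v_0,v_4] + [v_0,v_1].
This gives a 12×6 integer matrix of rank 6; reducing to Smith normal form yields diagonal entries (1,1,1,1,1,1).

Now H_k = ker ∂_k / im ∂_{k+1}, so:

  H_0: rank C_0 − rank ∂_1 = 6 − 5 = 1, and the invariant factors of ∂_1 are all 1, so H_0 ≅ Z.
  H_1: rank ker ∂_1 − rank ∂_2 = (12 − 5) − 6 = 1, and the invariant factors of ∂_2 are all 1, so H_1 ≅ Z.
  H_2: rank ker ∂_2 − rank ∂_3 = (6 − 6) − 0 = 0, and there is no ∂_3, so H_2 ≅ 0.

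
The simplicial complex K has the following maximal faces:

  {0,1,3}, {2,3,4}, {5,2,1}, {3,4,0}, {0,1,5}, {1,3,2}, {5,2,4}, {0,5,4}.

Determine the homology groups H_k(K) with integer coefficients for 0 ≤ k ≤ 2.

H_0 = Z,  H_1 = 0,  H_2 = Z.

Order the vertices as 0 < 1 < 2 < 3 < 4 < 5. Listing each simplex with vertices in this order, K has dimension 2 with simplices:

  0-simplices (6): [0], [1], [2], [3], [4], [5]
  1-simplices (12): [0,1], [0,3], [0,4], [0,5], [1,2], [1,3], [1,5], [2,3], [2,4], [2,5], [3,4], [4,5]
  2-simplices (8): [0,1,3], [0,1,5], [0,3,4], [0,4,5], [1,2,3], [1,2,5], [2,3,4], [2,4,5]

giving chain groups C_0 ≅ Z^6, C_1 ≅ Z^12, C_2 ≅ Z^8.

Boundary ∂_1: C_1 → C_0 sends each edge [p,q] (with p < q) to q − p. For instance
  ∂[4,5] = [5] − [4].
As a 6×12 matrix over Z this has rank 5, with invariant factors (1,1,1,1,1).

∂_2: C_2 → C_1 maps a triangle to the signed sum of its edges. For instance
  ∂[0,4,5] = [4,5] − [0,5] + [0,4],
  ∂[0,3,4] = [3,4] − [0,4] + [0,3].
This gives a 12×8 integer matrix of rank 7; reducing to Smith normal form yields diagonal entries (1,1,1,1,1,1,1).

Reading off H_k = ker ∂_k / im ∂_{k+1}:

  H_0: rank C_0 − rank ∂_1 = 6 − 5 = 1, and the invariant factors of ∂_1 are all 1, so H_0 ≅ Z.
  H_1: rank ker ∂_1 − rank ∂_2 = (12 − 5) − 7 = 0, and the invariant factors of ∂_2 are all 1, so H_1 ≅ 0.
  H_2: rank ker ∂_2 − rank ∂_3 = (8 − 7) − 0 = 1, and there is no ∂_3, so H_2 ≅ Z.

As a check, the Euler characteristic is 6 − 12 + 8 = 2, which agrees with 1 − 0 + 1 = 2.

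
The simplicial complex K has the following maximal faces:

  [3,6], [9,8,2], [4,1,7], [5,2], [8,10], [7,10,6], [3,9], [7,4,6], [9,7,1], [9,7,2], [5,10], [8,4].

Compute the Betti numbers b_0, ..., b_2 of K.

b_0 = 1, b_1 = 4, b_2 = 0.

Order the vertices as 1 < 2 < 3 < 4 < 5 < 6 < 7 < 8 < 9 < 10. Listing each simplex with vertices in this order, K has dimension 2 with simplices:

  0-simplices (10): [1], [2], [3], [4], [5], [6], [7], [8], [9], [10]
  1-simplices (19): [1,4], [1,7], [1,9], [2,5], [2,7], [2,8], [2,9], [3,6], [3,9], [4,6], [4,7], [4,8], [5,10], [6,7], [6,10], [7,9], [7,10], [8,9], [8,10]
  2-simplices (6): [1,4,7], [1,7,9], [2,7,9], [2,8,9], [4,6,7], [6,7,10]

Hence C_0 ≅ Z^10, C_1 ≅ Z^19, C_2 ≅ Z^6.

The boundary map ∂_1: C_1 → C_0 maps an edge to its endpoints' difference, ∂[p,q] = q − p.
The 10×19 boundary matrix has rank 9 and Smith normal form diag(1,1,1,1,1,1,1,1,1).

The boundary map ∂_2: C_2 → C_1 maps a triangle to the signed sum of its edges. For instance
  ∂[4,6,7] = [6,7] − [4,7] + [4,6],
  ∂[2,8,9] = [8,9] − [2,9] + [2,8].
As a 19×6 matrix over Z this has rank 6, with invariant factors (1,1,1,1,1,1).

Computing H_k = (kernel of ∂_k) / (image of ∂_{k+1}):

  H_0: rank C_0 − rank ∂_1 = 10 − 9 = 1, and the invariant factors of ∂_1 are all 1, so H_0 = Z.
  H_1: rank ker ∂_1 − rank ∂_2 = (19 − 9) − 6 = 4, and the invariant factors of ∂_2 are all 1, so H_1 = Z^4.
  H_2: rank ker ∂_2 − rank ∂_3 = (6 − 6) − 0 = 0, and there is no ∂_3, so H_2 = 0.

Hence the Betti numbers are b_0 = 1, b_1 = 4, b_2 = 0.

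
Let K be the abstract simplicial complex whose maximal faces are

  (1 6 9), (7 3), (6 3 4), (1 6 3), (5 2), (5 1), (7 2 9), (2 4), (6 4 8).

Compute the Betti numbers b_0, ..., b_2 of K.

K has 9 vertices, 16 edges, 5 triangles.
rank ∂_0 = 0, rank ∂_1 = 8 ⇒ b_0 = 9 − 0 − 8 = 1; all invariant factors of ∂_1 are 1 so no torsion. So H_0 ≅ Z.
rank ∂_1 = 8, rank ∂_2 = 5 ⇒ b_1 = 16 − 8 − 5 = 3; all invariant factors of ∂_2 are 1 so no torsion. So H_1 ≅ Z^3.
rank ∂_2 = 5, rank ∂_3 = 0 ⇒ b_2 = 5 − 5 − 0 = 0. So H_2 ≅ 0.

b_0 = 1, b_1 = 3, b_2 = 0.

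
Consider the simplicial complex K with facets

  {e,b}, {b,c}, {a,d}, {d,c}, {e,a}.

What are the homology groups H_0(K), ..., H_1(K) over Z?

K has 5 vertices, 5 edges.
rank ∂_0 = 0, rank ∂_1 = 4 ⇒ b_0 = 5 − 0 − 4 = 1; all invariant factors of ∂_1 are 1 so no torsion. So H_0 = Z.
rank ∂_1 = 4, rank ∂_2 = 0 ⇒ b_1 = 5 − 4 − 0 = 1. So H_1 = Z.

H_0 ≅ Z,  H_1 ≅ Z.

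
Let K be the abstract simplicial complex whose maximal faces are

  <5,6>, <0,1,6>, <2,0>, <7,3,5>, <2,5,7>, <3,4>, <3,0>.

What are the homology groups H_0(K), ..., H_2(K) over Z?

Order the vertices as 0 < 1 < 2 < 3 < 4 < 5 < 6 < 7. Listing each simplex with vertices in this order, K has dimension 2 with simplices:

  0-simplices (8): [0], [1], [2], [3], [4], [5], [6], [7]
  1-simplices (12): [0,1], [0,2], [0,3], [0,6], [1,6], [2,5], [2,7], [3,4], [3,5], [3,7], [5,6], [5,7]
  2-simplices (3): [0,1,6], [2,5,7], [3,5,7]

Hence C_0 ≅ Z^8, C_1 ≅ Z^12, C_2 ≅ Z^3.

Boundary ∂_1: C_1 → C_0 sends each edge [p,q] (with p < q) to q − p.
As a 8×12 matrix over Z this has rank 7, with invariant factors (1,1,1,1,1,1,1).

The boundary map ∂_2: C_2 → C_1 maps a triangle to the signed sum of its edges. For instance
  ∂[0,1,6] = [1,6] − [0,6] + [0,1],
  ∂[3,5,7] = [5,7] − [3,7] + [3,5].
This gives a 12×3 integer matrix of rank 3; reducing to Smith normal form yields diagonal entries (1,1,1).

Computing H_k = (kernel of ∂_k) / (image of ∂_{k+1}):

  H_0: rank C_0 − rank ∂_1 = 8 − 7 = 1, and the invariant factors of ∂_1 are all 1, so H_0 ≅ Z.
  H_1: rank ker ∂_1 − rank ∂_2 = (12 − 7) − 3 = 2, and the invariant factors of ∂_2 are all 1, so H_1 ≅ Z^2.
  H_2: rank ker ∂_2 − rank ∂_3 = (3 − 3) − 0 = 0, and there is no ∂_3, so H_2 ≅ 0.

H_0 ≅ Z,  H_1 ≅ Z^2,  H_2 = 0.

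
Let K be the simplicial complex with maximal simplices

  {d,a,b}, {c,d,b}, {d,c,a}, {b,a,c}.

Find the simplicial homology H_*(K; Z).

We work with the vertex ordering a < b < c < d. The simplices of K, each written with vertices in increasing order, are:

  0-simplices (4): a, b, c, d
  1-simplices (6): ab, ac, ad, bc, bd, cd
  2-simplices (4): abc, abd, acd, bcd

giving chain groups C_0 ≅ Z^4, C_1 ≅ Z^6, C_2 ≅ Z^4.

The boundary map ∂_1: C_1 → C_0 is given by ∂[p,q] = [q] − [p].
As a 4×6 matrix over Z this has rank 3, with invariant factors (1,1,1).

Boundary ∂_2: C_2 → C_1 maps a triangle to the signed sum of its edges. For instance
  ∂acd = cd − ad + ac,
  ∂abd = bd − ad + ab.
The 6×4 boundary matrix has rank 3 and Smith normal form diag(1,1,1).

Reading off H_k = ker ∂_k / im ∂_{k+1}:

  H_0: rank C_0 − rank ∂_1 = 4 − 3 = 1, and the invariant factors of ∂_1 are all 1, so H_0 = Z.
  H_1: rank ker ∂_1 − rank ∂_2 = (6 − 3) − 3 = 0, and the invariant factors of ∂_2 are all 1, so H_1 = 0.
  H_2: rank ker ∂_2 − rank ∂_3 = (4 − 3) − 0 = 1, and there is no ∂_3, so H_2 = Z.

H_0 = Z,  H_1 = 0,  H_2 = Z.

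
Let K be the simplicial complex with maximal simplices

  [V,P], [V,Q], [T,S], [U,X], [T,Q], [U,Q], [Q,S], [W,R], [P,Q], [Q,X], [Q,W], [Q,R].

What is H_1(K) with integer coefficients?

H_1 = Z^4.

Take the total order P < Q < R < S < T < U < V < W < X on the vertex set. Then K (dimension 1) consists of the simplices:

  0-simplices (9): P, Q, R, S, T, U, V, W, X
  1-simplices (12): PQ, PV, QR, QS, QT, QU, QV, QW, QX, RW, ST, UX

giving chain groups C_0 ≅ Z^9, C_1 ≅ Z^12.

The boundary map ∂_1: C_1 → C_0 sends each edge [p,q] (with p < q) to q − p. For instance
  ∂PQ = Q − P.
This gives a 9×12 integer matrix of rank 8; reducing to Smith normal form yields diagonal entries (1,1,1,1,1,1,1,1).

From H_k ≅ ker(∂_k) / im(∂_{k+1}) we obtain:

  H_1: rank ker ∂_1 − rank ∂_2 = (12 − 8) − 0 = 4, and there is no ∂_2, so H_1 ≅ Z^4.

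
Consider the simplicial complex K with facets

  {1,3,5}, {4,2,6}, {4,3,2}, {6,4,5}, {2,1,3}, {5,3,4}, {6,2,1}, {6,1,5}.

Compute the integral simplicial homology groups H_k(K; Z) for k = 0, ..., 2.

Take the total order 1 < 2 < 3 < 4 < 5 < 6 on the vertex set. Then K (dimension 2) consists of the simplices:

  0-simplices (6): [1], [2], [3], [4], [5], [6]
  1-simplices (12): [1,2], [1,3], [1,5], [1,6], [2,3], [2,4], [2,6], [3,4], [3,5], [4,5], [4,6], [5,6]
  2-simplices (8): [1,2,3], [1,2,6], [1,3,5], [1,5,6], [2,3,4], [2,4,6], [3,4,5], [4,5,6]

Hence C_0 ≅ Z^6, C_1 ≅ Z^12, C_2 ≅ Z^8.

Boundary ∂_1: C_1 → C_0 sends each edge [p,q] (with p < q) to q − p. For instance
  ∂[5,6] = [6] − [5].
This gives a 6×12 integer matrix of rank 5; reducing to Smith normal form yields diagonal entries (1,1,1,1,1).

∂_2: C_2 → C_1 acts by ∂[p,q,r] = [q,r] − [p,r] + [p,q]. For instance
  ∂[1,2,6] = [2,6] − [1,6] + [1,2],
  ∂[3,4,5] = [4,5] − [3,5] + [3,4].
The resulting 12×8 matrix has rank 7, and its Smith normal form has invariant factors (1,1,1,1,1,1,1).

Reading off H_k = ker ∂_k / im ∂_{k+1}:

  H_0: rank C_0 − rank ∂_1 = 6 − 5 = 1, and the invariant factors of ∂_1 are all 1, so H_0 = Z.
  H_1: rank ker ∂_1 − rank ∂_2 = (12 − 5) − 7 = 0, and the invariant factors of ∂_2 are all 1, so H_1 = 0.
  H_2: rank ker ∂_2 − rank ∂_3 = (8 − 7) − 0 = 1, and there is no ∂_3, so H_2 = Z.

As a check, the Euler characteristic is 6 − 12 + 8 = 2, which agrees with 1 − 0 + 1 = 2.

H_0 ≅ Z,  H_1 = 0,  H_2 ≅ Z.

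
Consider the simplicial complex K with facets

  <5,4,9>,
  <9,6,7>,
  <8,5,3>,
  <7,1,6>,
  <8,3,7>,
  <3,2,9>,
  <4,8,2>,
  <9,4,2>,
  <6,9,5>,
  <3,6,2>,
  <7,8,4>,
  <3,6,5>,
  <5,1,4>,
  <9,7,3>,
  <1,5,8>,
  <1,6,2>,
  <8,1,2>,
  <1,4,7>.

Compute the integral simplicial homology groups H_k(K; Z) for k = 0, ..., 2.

H_0 = Z,  H_1 = Z ⊕ Z/2,  H_2 = 0.

K has 9 vertices, 27 edges, 18 triangles.
rank ∂_0 = 0, rank ∂_1 = 8 ⇒ b_0 = 9 − 0 − 8 = 1; all invariant factors of ∂_1 are 1 so no torsion. So H_0 ≅ Z.
rank ∂_1 = 8, rank ∂_2 = 18 ⇒ b_1 = 27 − 8 − 18 = 1; ∂_2 has invariant factor(s) [2] giving torsion. So H_1 ≅ Z ⊕ Z/2.
rank ∂_2 = 18, rank ∂_3 = 0 ⇒ b_2 = 18 − 18 − 0 = 0. So H_2 ≅ 0.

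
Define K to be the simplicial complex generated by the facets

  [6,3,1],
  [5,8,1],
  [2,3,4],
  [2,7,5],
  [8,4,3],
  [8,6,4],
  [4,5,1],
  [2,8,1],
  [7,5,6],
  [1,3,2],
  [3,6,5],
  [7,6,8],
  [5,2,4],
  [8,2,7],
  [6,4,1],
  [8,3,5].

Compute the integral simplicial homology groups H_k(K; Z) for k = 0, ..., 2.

H_0 ≅ Z,  H_1 ≅ Z^2,  H_2 ≅ Z.

Take the total order 1 < 2 < 3 < 4 < 5 < 6 < 7 < 8 on the vertex set. Then K (dimension 2) consists of the simplices:

  0-simplices (8): [1], [2], [3], [4], [5], [6], [7], [8]
  1-simplices (24): (24 of them)
  2-simplices (16): [1,2,3], [1,2,8], [1,3,6], [1,4,5], [1,4,6], [1,5,8], [2,3,4], [2,4,5], [2,5,7], [2,7,8], [3,4,8], [3,5,6], [3,5,8], [4,6,8], [5,6,7], [6,7,8]

so the chain groups are C_0 ≅ Z^8, C_1 ≅ Z^24, C_2 ≅ Z^16.

∂_1: C_1 → C_0 maps an edge to its endpoints' difference, ∂[p,q] = q − p.
As a 8×24 matrix over Z this has rank 7, with invariant factors (1,1,1,1,1,1,1).

The boundary map ∂_2: C_2 → C_1 acts by ∂[p,q,r] = [q,r] − [p,r] + [p,q]. For instance
  ∂[3,4,8] = [4,8] − [3,8] + [3,4],
  ∂[1,5,8] = [5,8] − [1,8] + [1,5].
This gives a 24×16 integer matrix of rank 15; reducing to Smith normal form yields diagonal entries (1,1,1,1,1,1,1,1,1,1,1,1,1,1,1).

Now H_k = ker ∂_k / im ∂_{k+1}, so:

  H_0: rank C_0 − rank ∂_1 = 8 − 7 = 1, and the invariant factors of ∂_1 are all 1, so H_0 = Z.
  H_1: rank ker ∂_1 − rank ∂_2 = (24 − 7) − 15 = 2, and the invariant factors of ∂_2 are all 1, so H_1 = Z^2.
  H_2: rank ker ∂_2 − rank ∂_3 = (16 − 15) − 0 = 1, and there is no ∂_3, so H_2 = Z.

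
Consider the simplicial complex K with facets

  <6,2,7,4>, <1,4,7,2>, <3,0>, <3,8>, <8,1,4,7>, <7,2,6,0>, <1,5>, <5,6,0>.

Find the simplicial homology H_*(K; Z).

Order the vertices as 0 < 1 < 2 < 3 < 4 < 5 < 6 < 7 < 8. Listing each simplex with vertices in this order, K has dimension 3 with simplices:

  0-simplices (9): [0], [1], [2], [3], [4], [5], [6], [7], [8]
  1-simplices (20): [0,2], [0,3], [0,5], [0,6], [0,7], [1,2], [1,4], [1,5], [1,7], [1,8], [2,4], [2,6], [2,7], [3,8], [4,6], [4,7], [4,8], [5,6], [6,7], [7,8]
  2-simplices (14): [0,2,6], [0,2,7], [0,5,6], [0,6,7], [1,2,4], [1,2,7], [1,4,7], [1,4,8], [1,7,8], [2,4,6], [2,4,7], [2,6,7], [4,6,7], [4,7,8]
  3-simplices (4): [0,2,6,7], [1,2,4,7], [1,4,7,8], [2,4,6,7]

so the chain groups are C_0 ≅ Z^9, C_1 ≅ Z^20, C_2 ≅ Z^14, C_3 ≅ Z^4.

∂_1: C_1 → C_0 sends each edge [p,q] (with p < q) to q − p. For instance
  ∂[2,6] = [6] − [2].
This gives a 9×20 integer matrix of rank 8; reducing to Smith normal form yields diagonal entries (1,1,1,1,1,1,1,1).

∂_2: C_2 → C_1 sends each 2-simplex [p,q,r] to [q,r] − [p,r] + [p,q]. For instance
  ∂[2,4,6] = [4,6] − [2,6] + [2,4],
  ∂[4,7,8] = [7,8] − [4,8] + [4,7].
The 20×14 boundary matrix has rank 10 and Smith normal form diag(1,1,1,1,1,1,1,1,1,1).

The boundary map ∂_3: C_3 → C_2 sends each 3-simplex σ to the alternating sum Σ_i (−1)^i (σ with its i-th vertex removed). For instance
  ∂[2,4,6,7] = [4,6,7] − [2,6,7] + [2,4,7] − [2,4,6],
  ∂[1,2,4,7] = [2,4,7] − [1,4,7] + [1,2,7] − [1,2,4].
The 14×4 boundary matrix has rank 4 and Smith normal form diag(1,1,1,1).

From H_k ≅ ker(∂_k) / im(∂_{k+1}) we obtain:

  H_0: rank C_0 − rank ∂_1 = 9 − 8 = 1, and the invariant factors of ∂_1 are all 1, so H_0 ≅ Z.
  H_1: rank ker ∂_1 − rank ∂_2 = (20 − 8) − 10 = 2, and the invariant factors of ∂_2 are all 1, so H_1 ≅ Z^2.
  H_2: rank ker ∂_2 − rank ∂_3 = (14 − 10) − 4 = 0, and the invariant factors of ∂_3 are all 1, so H_2 ≅ 0.
  H_3: rank ker ∂_3 − rank ∂_4 = (4 − 4) − 0 = 0, and there is no ∂_4, so H_3 ≅ 0.

H_0 = Z,  H_1 = Z^2,  H_2 = 0,  H_3 = 0.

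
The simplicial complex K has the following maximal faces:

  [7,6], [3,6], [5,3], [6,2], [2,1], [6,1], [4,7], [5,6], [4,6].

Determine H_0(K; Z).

We work with the vertex ordering 1 < 2 < 3 < 4 < 5 < 6 < 7. The simplices of K, each written with vertices in increasing order, are:

  0-simplices (7): [1], [2], [3], [4], [5], [6], [7]
  1-simplices (9): [1,2], [1,6], [2,6], [3,5], [3,6], [4,6], [4,7], [5,6], [6,7]

giving chain groups C_0 ≅ Z^7, C_1 ≅ Z^9.

∂_1: C_1 → C_0 sends each edge [p,q] (with p < q) to q − p. For instance
  ∂[3,5] = [5] − [3].
The 7×9 boundary matrix has rank 6 and Smith normal form diag(1,1,1,1,1,1).

Reading off H_k = ker ∂_k / im ∂_{k+1}:

  H_0: rank C_0 − rank ∂_1 = 7 − 6 = 1, and the invariant factors of ∂_1 are all 1, so H_0 ≅ Z.

H_0 ≅ Z.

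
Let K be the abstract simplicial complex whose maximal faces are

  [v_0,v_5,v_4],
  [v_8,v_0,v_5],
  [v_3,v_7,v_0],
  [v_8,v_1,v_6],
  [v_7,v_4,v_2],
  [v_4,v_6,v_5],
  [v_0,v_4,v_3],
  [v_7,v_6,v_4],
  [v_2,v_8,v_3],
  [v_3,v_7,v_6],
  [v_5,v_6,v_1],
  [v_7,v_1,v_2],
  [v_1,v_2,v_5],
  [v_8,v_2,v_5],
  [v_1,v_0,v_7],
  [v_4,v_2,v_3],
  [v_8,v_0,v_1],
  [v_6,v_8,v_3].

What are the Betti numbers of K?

b_0 = 1, b_1 = 1, b_2 = 0.

Order the vertices as v_0 < v_1 < v_2 < v_3 < v_4 < v_5 < v_6 < v_7 < v_8. Listing each simplex with vertices in this order, K has dimension 2 with simplices:

  0-simplices (9): [v_0], [v_1], [v_2], [v_3], [v_4], [v_5], [v_6], [v_7], [v_8]
  1-simplices (27): (27 of them)
  2-simplices (18): (18 of them)

so the chain groups are C_0 ≅ Z^9, C_1 ≅ Z^27, C_2 ≅ Z^18.

Boundary ∂_1: C_1 → C_0 maps an edge to its endpoints' difference, ∂[p,q] = q − p. For instance
  ∂[v_6,v_8] = [v_8] − [v_6].
As a 9×27 matrix over Z this has rank 8, with invariant factors (1,1,1,1,1,1,1,1).

The boundary map ∂_2: C_2 → C_1 maps a triangle to the signed sum of its edges. For instance
  ∂[v_1,v_6,v_8] = [v_6,v_8] − [v_1,v_8] + [v_1,v_6],
  ∂[v_4,v_6,v_7] = [v_6,v_7] − [v_4,v_7] + [v_4,v_6].
The resulting 27×18 matrix has rank 18, and its Smith normal form has invariant factors (1,1,1,1,1,1,1,1,1,1,1,1,1,1,1,1,1,2).

Now H_k = ker ∂_k / im ∂_{k+1}, so:

  H_0: rank C_0 − rank ∂_1 = 9 − 8 = 1, and the invariant factors of ∂_1 are all 1, so H_0 = Z.
  H_1: rank ker ∂_1 − rank ∂_2 = (27 − 8) − 18 = 1, and ∂_2 has invariant factor 2 > 1, so H_1 = Z ⊕ Z/2Z.
  H_2: rank ker ∂_2 − rank ∂_3 = (18 − 18) − 0 = 0, and there is no ∂_3, so H_2 = 0.

(K is a triangulation of the Klein bottle.)

Hence the Betti numbers are b_0 = 1, b_1 = 1, b_2 = 0.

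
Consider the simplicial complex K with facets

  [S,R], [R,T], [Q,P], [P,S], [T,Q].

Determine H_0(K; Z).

We work with the vertex ordering P < Q < R < S < T. The simplices of K, each written with vertices in increasing order, are:

  0-simplices (5): P, Q, R, S, T
  1-simplices (5): PQ, PS, QT, RS, RT

so the chain groups are C_0 ≅ Z^5, C_1 ≅ Z^5.

∂_1: C_1 → C_0 is given by ∂[p,q] = [q] − [p]. For instance
  ∂RT = T − R.
The resulting 5×5 matrix has rank 4, and its Smith normal form has invariant factors (1,1,1,1).

From H_k ≅ ker(∂_k) / im(∂_{k+1}) we obtain:

  H_0: rank C_0 − rank ∂_1 = 5 − 4 = 1, and the invariant factors of ∂_1 are all 1, so H_0 ≅ Z.

(K is a triangulation of the circle S^1.)

H_0 = Z.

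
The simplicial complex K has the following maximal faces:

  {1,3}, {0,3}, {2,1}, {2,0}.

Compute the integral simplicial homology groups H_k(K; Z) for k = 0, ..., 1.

Fix the vertex order 0 < 1 < 2 < 3 and write every simplex with vertices in increasing order. Then dim K = 1 and the simplices of K are:

  0-simplices (4): [0], [1], [2], [3]
  1-simplices (4): [0,2], [0,3], [1,2], [1,3]

giving chain groups C_0 ≅ Z^4, C_1 ≅ Z^4.

Boundary ∂_1: C_1 → C_0 sends each edge [p,q] (with p < q) to q − p. For instance
  ∂[1,3] = [3] − [1].
This gives a 4×4 integer matrix of rank 3; reducing to Smith normal form yields diagonal entries (1,1,1).

Reading off H_k = ker ∂_k / im ∂_{k+1}:

  H_0: rank C_0 − rank ∂_1 = 4 − 3 = 1, and the invariant factors of ∂_1 are all 1, so H_0 ≅ Z.
  H_1: rank ker ∂_1 − rank ∂_2 = (4 − 3) − 0 = 1, and there is no ∂_2, so H_1 ≅ Z.

As a check, the Euler characteristic is 4 − 4 = 0, which agrees with 1 − 1 = 0.

H_0 = Z,  H_1 = Z.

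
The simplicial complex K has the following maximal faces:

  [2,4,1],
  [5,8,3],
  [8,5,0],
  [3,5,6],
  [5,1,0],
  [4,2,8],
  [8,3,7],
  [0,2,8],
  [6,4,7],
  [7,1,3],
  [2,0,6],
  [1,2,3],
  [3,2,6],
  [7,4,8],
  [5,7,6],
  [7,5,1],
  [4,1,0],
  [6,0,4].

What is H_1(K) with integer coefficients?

Order the vertices as 0 < 1 < 2 < 3 < 4 < 5 < 6 < 7 < 8. Listing each simplex with vertices in this order, K has dimension 2 with simplices:

  0-simplices (9): [0], [1], [2], [3], [4], [5], [6], [7], [8]
  1-simplices (27): (27 of them)
  2-simplices (18): [0,1,4], [0,1,5], [0,2,6], [0,2,8], [0,4,6], [0,5,8], [1,2,3], [1,2,4], [1,3,7], [1,5,7], [2,3,6], [2,4,8], [3,5,6], [3,5,8], [3,7,8], [4,6,7], [4,7,8], [5,6,7]

giving chain groups C_0 ≅ Z^9, C_1 ≅ Z^27, C_2 ≅ Z^18.

∂_1: C_1 → C_0 sends each edge [p,q] (with p < q) to q − p. For instance
  ∂[6,7] = [7] − [6].
This gives a 9×27 integer matrix of rank 8; reducing to Smith normal form yields diagonal entries (1,1,1,1,1,1,1,1).

Boundary ∂_2: C_2 → C_1 sends each 2-simplex [p,q,r] to [q,r] − [p,r] + [p,q]. For instance
  ∂[0,2,8] = [2,8] − [0,8] + [0,2],
  ∂[3,5,6] = [5,6] − [3,6] + [3,5].
This gives a 27×18 integer matrix of rank 18; reducing to Smith normal form yields diagonal entries (1,1,1,1,1,1,1,1,1,1,1,1,1,1,1,1,1,2).

Reading off H_k = ker ∂_k / im ∂_{k+1}:

  H_1: rank ker ∂_1 − rank ∂_2 = (27 − 8) − 18 = 1, and ∂_2 has invariant factor 2 > 1, so H_1 = Z × Z/2.

H_1 ≅ Z × Z/2.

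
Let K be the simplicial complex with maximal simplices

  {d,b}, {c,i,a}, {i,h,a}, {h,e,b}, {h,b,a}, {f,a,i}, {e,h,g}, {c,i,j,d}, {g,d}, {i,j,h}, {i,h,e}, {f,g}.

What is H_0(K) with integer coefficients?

We work with the vertex ordering a < b < c < d < e < f < g < h < i < j. The simplices of K, each written with vertices in increasing order, are:

  0-simplices (10): a, b, c, d, e, f, g, h, i, j
  1-simplices (23): ab, ac, af, ah, ai, bd, be, bh, cd, ci, cj, dg, di, dj, eg, eh, ei, fg, fi, gh, hi, hj, ij
  2-simplices (12): abh, aci, afi, ahi, beh, cdi, cdj, cij, dij, egh, ehi, hij
  3-simplices (1): cdij

giving chain groups C_0 ≅ Z^10, C_1 ≅ Z^23, C_2 ≅ Z^12, C_3 ≅ Z^1.

The boundary map ∂_1: C_1 → C_0 maps an edge to its endpoints' difference, ∂[p,q] = q − p. For instance
  ∂eh = h − e.
As a 10×23 matrix over Z this has rank 9, with invariant factors (1,1,1,1,1,1,1,1,1).

The boundary map ∂_2: C_2 → C_1 sends each 2-simplex [p,q,r] to [q,r] − [p,r] + [p,q]. For instance
  ∂hij = ij − hj + hi,
  ∂dij = ij − dj + di.
As a 23×12 matrix over Z this has rank 11, with invariant factors (1,1,1,1,1,1,1,1,1,1,1).

∂_3: C_3 → C_2 sends each 3-simplex σ to the alternating sum Σ_i (−1)^i (σ with its i-th vertex removed). For instance
  ∂cdij = dij − cij + cdj − cdi.
This gives a 12×1 integer matrix of rank 1; reducing to Smith normal form yields diagonal entries (1).

Reading off H_k = ker ∂_k / im ∂_{k+1}:

  H_0: rank C_0 − rank ∂_1 = 10 − 9 = 1, and the invariant factors of ∂_1 are all 1, so H_0 ≅ Z.

H_0 = Z.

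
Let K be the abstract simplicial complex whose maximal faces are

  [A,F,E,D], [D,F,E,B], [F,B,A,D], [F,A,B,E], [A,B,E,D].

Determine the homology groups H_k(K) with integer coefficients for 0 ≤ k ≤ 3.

Take the total order A < B < D < E < F on the vertex set. Then K (dimension 3) consists of the simplices:

  0-simplices (5): A, B, D, E, F
  1-simplices (10): AB, AD, AE, AF, BD, BE, BF, DE, DF, EF
  2-simplices (10): ABD, ABE, ABF, ADE, ADF, AEF, BDE, BDF, BEF, DEF
  3-simplices (5): ABDE, ABDF, ABEF, ADEF, BDEF

giving chain groups C_0 ≅ Z^5, C_1 ≅ Z^10, C_2 ≅ Z^10, C_3 ≅ Z^5.

Boundary ∂_1: C_1 → C_0 sends each edge [p,q] (with p < q) to q − p.
The 5×10 boundary matrix has rank 4 and Smith normal form diag(1,1,1,1).

The boundary map ∂_2: C_2 → C_1 acts by ∂[p,q,r] = [q,r] − [p,r] + [p,q]. For instance
  ∂BDF = DF − BF + BD,
  ∂AEF = EF − AF + AE.
As a 10×10 matrix over Z this has rank 6, with invariant factors (1,1,1,1,1,1).

The boundary map ∂_3: C_3 → C_2 sends each 3-simplex σ to the alternating sum Σ_i (−1)^i (σ with its i-th vertex removed). For instance
  ∂ABDE = BDE − ADE + ABE − ABD,
  ∂ABEF = BEF − AEF + ABF − ABE.
This gives a 10×5 integer matrix of rank 4; reducing to Smith normal form yields diagonal entries (1,1,1,1).

From H_k ≅ ker(∂_k) / im(∂_{k+1}) we obtain:

  H_0: rank C_0 − rank ∂_1 = 5 − 4 = 1, and the invariant factors of ∂_1 are all 1, so H_0 = Z.
  H_1: rank ker ∂_1 − rank ∂_2 = (10 − 4) − 6 = 0, and the invariant factors of ∂_2 are all 1, so H_1 = 0.
  H_2: rank ker ∂_2 − rank ∂_3 = (10 − 6) − 4 = 0, and the invariant factors of ∂_3 are all 1, so H_2 = 0.
  H_3: rank ker ∂_3 − rank ∂_4 = (5 − 4) − 0 = 1, and there is no ∂_4, so H_3 = Z.

As a check, the Euler characteristic is 5 − 10 + 10 − 5 = 0, which agrees with 1 − 0 + 0 − 1 = 0.

H_0 ≅ Z,  H_1 = 0,  H_2 = 0,  H_3 ≅ Z.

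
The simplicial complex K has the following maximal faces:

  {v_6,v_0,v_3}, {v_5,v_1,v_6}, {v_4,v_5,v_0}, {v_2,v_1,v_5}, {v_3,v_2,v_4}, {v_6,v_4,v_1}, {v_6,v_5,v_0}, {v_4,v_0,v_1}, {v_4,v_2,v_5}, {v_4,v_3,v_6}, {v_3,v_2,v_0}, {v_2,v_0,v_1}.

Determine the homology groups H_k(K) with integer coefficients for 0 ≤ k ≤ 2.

Fix the vertex order v_0 < v_1 < v_2 < v_3 < v_4 < v_5 < v_6 and write every simplex with vertices in increasing order. Then dim K = 2 and the simplices of K are:

  0-simplices (7): [v_0], [v_1], [v_2], [v_3], [v_4], [v_5], [v_6]
  1-simplices (18): (18 of them)
  2-simplices (12): (12 of them)

Hence C_0 ≅ Z^7, C_1 ≅ Z^18, C_2 ≅ Z^12.

The boundary map ∂_1: C_1 → C_0 maps an edge to its endpoints' difference, ∂[p,q] = q − p. For instance
  ∂[v_5,v_6] = [v_6] − [v_5].
As a 7×18 matrix over Z this has rank 6, with invariant factors (1,1,1,1,1,1).

∂_2: C_2 → C_1 acts by ∂[p,q,r] = [q,r] − [p,r] + [p,q]. For instance
  ∂[v_3,v_4,v_6] = [v_4,v_6] − [v_3,v_6] + [v_3,v_4],
  ∂[v_0,v_4,v_5] = [v_4,v_5] − [v_0,v_5] + [v_0,v_4].
The 18×12 boundary matrix has rank 12 and Smith normal form diag(1,1,1,1,1,1,1,1,1,1,1,2).

Computing H_k = (kernel of ∂_k) / (image of ∂_{k+1}):

  H_0: rank C_0 − rank ∂_1 = 7 − 6 = 1, and the invariant factors of ∂_1 are all 1, so H_0 = Z.
  H_1: rank ker ∂_1 − rank ∂_2 = (18 − 6) − 12 = 0, and ∂_2 has invariant factor 2 > 1, so H_1 = Z/2Z.
  H_2: rank ker ∂_2 − rank ∂_3 = (12 − 12) − 0 = 0, and there is no ∂_3, so H_2 = 0.

As a check, the Euler characteristic is 7 − 18 + 12 = 1, which agrees with 1 − 0 + 0 = 1.

H_0 = Z,  H_1 = Z/2Z,  H_2 = 0.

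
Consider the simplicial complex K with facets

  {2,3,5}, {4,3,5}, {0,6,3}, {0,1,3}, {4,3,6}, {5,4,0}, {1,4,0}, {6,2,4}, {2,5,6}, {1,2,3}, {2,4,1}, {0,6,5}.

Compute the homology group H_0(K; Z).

Order the vertices as 0 < 1 < 2 < 3 < 4 < 5 < 6. Listing each simplex with vertices in this order, K has dimension 2 with simplices:

  0-simplices (7): [0], [1], [2], [3], [4], [5], [6]
  1-simplices (18): [0,1], [0,3], [0,4], [0,5], [0,6], [1,2], [1,3], [1,4], [2,3], [2,4], [2,5], [2,6], [3,4], [3,5], [3,6], [4,5], [4,6], [5,6]
  2-simplices (12): [0,1,3], [0,1,4], [0,3,6], [0,4,5], [0,5,6], [1,2,3], [1,2,4], [2,3,5], [2,4,6], [2,5,6], [3,4,5], [3,4,6]

giving chain groups C_0 ≅ Z^7, C_1 ≅ Z^18, C_2 ≅ Z^12.

∂_1: C_1 → C_0 sends each edge [p,q] (with p < q) to q − p.
The 7×18 boundary matrix has rank 6 and Smith normal form diag(1,1,1,1,1,1).

∂_2: C_2 → C_1 sends each 2-simplex [p,q,r] to [q,r] − [p,r] + [p,q]. For instance
  ∂[0,1,3] = [1,3] − [0,3] + [0,1],
  ∂[0,3,6] = [3,6] − [0,6] + [0,3].
The 18×12 boundary matrix has rank 12 and Smith normal form diag(1,1,1,1,1,1,1,1,1,1,1,2).

Reading off H_k = ker ∂_k / im ∂_{k+1}:

  H_0: rank C_0 − rank ∂_1 = 7 − 6 = 1, and the invariant factors of ∂_1 are all 1, so H_0 ≅ Z.

(K is a triangulation of the real projective plane RP^2.)

H_0 = Z.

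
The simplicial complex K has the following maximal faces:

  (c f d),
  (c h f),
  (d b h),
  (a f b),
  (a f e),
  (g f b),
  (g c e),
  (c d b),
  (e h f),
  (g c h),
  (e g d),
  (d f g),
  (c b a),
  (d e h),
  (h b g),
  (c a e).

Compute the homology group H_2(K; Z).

Fix the vertex order a < b < c < d < e < f < g < h and write every simplex with vertices in increasing order. Then dim K = 2 and the simplices of K are:

  0-simplices (8): a, b, c, d, e, f, g, h
  1-simplices (24): ab, ac, ae, af, bc, bd, bf, bg, bh, cd, ce, cf, cg, ch, de, df, dg, dh, ef, eg, eh, fg, fh, gh
  2-simplices (16): abc, abf, ace, aef, bcd, bdh, bfg, bgh, cdf, ceg, cfh, cgh, deg, deh, dfg, efh

so the chain groups are C_0 ≅ Z^8, C_1 ≅ Z^24, C_2 ≅ Z^16.

∂_1: C_1 → C_0 is given by ∂[p,q] = [q] − [p]. For instance
  ∂eg = g − e.
The 8×24 boundary matrix has rank 7 and Smith normal form diag(1,1,1,1,1,1,1).

The boundary map ∂_2: C_2 → C_1 maps a triangle to the signed sum of its edges. For instance
  ∂bdh = dh − bh + bd,
  ∂efh = fh − eh + ef.
The resulting 24×16 matrix has rank 15, and its Smith normal form has invariant factors (1,1,1,1,1,1,1,1,1,1,1,1,1,1,1).

Computing H_k = (kernel of ∂_k) / (image of ∂_{k+1}):

  H_2: rank ker ∂_2 − rank ∂_3 = (16 − 15) − 0 = 1, and there is no ∂_3, so H_2 = Z.

H_2 ≅ Z.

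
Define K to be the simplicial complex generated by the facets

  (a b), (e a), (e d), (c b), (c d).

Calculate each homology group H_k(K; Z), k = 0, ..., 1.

We work with the vertex ordering a < b < c < d < e. The simplices of K, each written with vertices in increasing order, are:

  0-simplices (5): a, b, c, d, e
  1-simplices (5): ab, ae, bc, cd, de

giving chain groups C_0 ≅ Z^5, C_1 ≅ Z^5.

Boundary ∂_1: C_1 → C_0 is given by ∂[p,q] = [q] − [p]. For instance
  ∂cd = d − c.
As a 5×5 matrix over Z this has rank 4, with invariant factors (1,1,1,1).

Now H_k = ker ∂_k / im ∂_{k+1}, so:

  H_0: rank C_0 − rank ∂_1 = 5 − 4 = 1, and the invariant factors of ∂_1 are all 1, so H_0 = Z.
  H_1: rank ker ∂_1 − rank ∂_2 = (5 − 4) − 0 = 1, and there is no ∂_2, so H_1 = Z.

As a check, the Euler characteristic is 5 − 5 = 0, which agrees with 1 − 1 = 0.
(K is a triangulation of the circle S^1.)

H_0 = Z,  H_1 = Z.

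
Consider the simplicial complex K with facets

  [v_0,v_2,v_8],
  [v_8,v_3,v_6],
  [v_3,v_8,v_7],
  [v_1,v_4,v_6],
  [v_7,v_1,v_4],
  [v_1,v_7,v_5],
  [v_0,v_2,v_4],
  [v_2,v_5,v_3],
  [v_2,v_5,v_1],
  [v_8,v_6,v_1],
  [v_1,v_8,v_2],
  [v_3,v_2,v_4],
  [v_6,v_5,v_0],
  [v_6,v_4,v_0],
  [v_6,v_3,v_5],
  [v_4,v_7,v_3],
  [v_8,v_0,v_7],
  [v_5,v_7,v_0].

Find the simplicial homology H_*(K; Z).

H_0 = Z,  H_1 = Z^2,  H_2 = Z.

We work with the vertex ordering v_0 < v_1 < v_2 < v_3 < v_4 < v_5 < v_6 < v_7 < v_8. The simplices of K, each written with vertices in increasing order, are:

  0-simplices (9): [v_0], [v_1], [v_2], [v_3], [v_4], [v_5], [v_6], [v_7], [v_8]
  1-simplices (27): (27 of them)
  2-simplices (18): (18 of them)

giving chain groups C_0 ≅ Z^9, C_1 ≅ Z^27, C_2 ≅ Z^18.

∂_1: C_1 → C_0 sends each edge [p,q] (with p < q) to q − p. For instance
  ∂[v_0,v_2] = [v_2] − [v_0].
As a 9×27 matrix over Z this has rank 8, with invariant factors (1,1,1,1,1,1,1,1).

The boundary map ∂_2: C_2 → C_1 maps a triangle to the signed sum of its edges. For instance
  ∂[v_1,v_4,v_6] = [v_4,v_6] − [v_1,v_6] + [v_1,v_4],
  ∂[v_3,v_4,v_7] = [v_4,v_7] − [v_3,v_7] + [v_3,v_4].
This gives a 27×18 integer matrix of rank 17; reducing to Smith normal form yields diagonal entries (1,1,1,1,1,1,1,1,1,1,1,1,1,1,1,1,1).

From H_k ≅ ker(∂_k) / im(∂_{k+1}) we obtain:

  H_0: rank C_0 − rank ∂_1 = 9 − 8 = 1, and the invariant factors of ∂_1 are all 1, so H_0 = Z.
  H_1: rank ker ∂_1 − rank ∂_2 = (27 − 8) − 17 = 2, and the invariant factors of ∂_2 are all 1, so H_1 = Z^2.
  H_2: rank ker ∂_2 − rank ∂_3 = (18 − 17) − 0 = 1, and there is no ∂_3, so H_2 = Z.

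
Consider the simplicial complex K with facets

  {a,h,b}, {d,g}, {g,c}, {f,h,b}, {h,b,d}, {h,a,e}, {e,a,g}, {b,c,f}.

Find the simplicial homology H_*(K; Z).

K has 8 vertices, 15 edges, 6 triangles.
rank ∂_0 = 0, rank ∂_1 = 7 ⇒ b_0 = 8 − 0 − 7 = 1; all invariant factors of ∂_1 are 1 so no torsion. So H_0 = Z.
rank ∂_1 = 7, rank ∂_2 = 6 ⇒ b_1 = 15 − 7 − 6 = 2; all invariant factors of ∂_2 are 1 so no torsion. So H_1 = Z^2.
rank ∂_2 = 6, rank ∂_3 = 0 ⇒ b_2 = 6 − 6 − 0 = 0. So H_2 = 0.

H_0 = Z,  H_1 = Z^2,  H_2 = 0.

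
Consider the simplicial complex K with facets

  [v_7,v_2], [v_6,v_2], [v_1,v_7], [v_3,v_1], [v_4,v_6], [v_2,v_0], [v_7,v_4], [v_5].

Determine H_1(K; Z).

H_1 ≅ Z.

Fix the vertex order v_0 < v_1 < v_2 < v_3 < v_4 < v_5 < v_6 < v_7 and write every simplex with vertices in increasing order. Then dim K = 1 and the simplices of K are:

  0-simplices (8): [v_0], [v_1], [v_2], [v_3], [v_4], [v_5], [v_6], [v_7]
  1-simplices (7): [v_0,v_2], [v_1,v_3], [v_1,v_7], [v_2,v_6], [v_2,v_7], [v_4,v_6], [v_4,v_7]

Hence C_0 ≅ Z^8, C_1 ≅ Z^7.

Boundary ∂_1: C_1 → C_0 maps an edge to its endpoints' difference, ∂[p,q] = q − p. For instance
  ∂[v_2,v_6] = [v_6] − [v_2].
The resulting 8×7 matrix has rank 6, and its Smith normal form has invariant factors (1,1,1,1,1,1).

Reading off H_k = ker ∂_k / im ∂_{k+1}:

  H_1: rank ker ∂_1 − rank ∂_2 = (7 − 6) − 0 = 1, and there is no ∂_2, so H_1 = Z.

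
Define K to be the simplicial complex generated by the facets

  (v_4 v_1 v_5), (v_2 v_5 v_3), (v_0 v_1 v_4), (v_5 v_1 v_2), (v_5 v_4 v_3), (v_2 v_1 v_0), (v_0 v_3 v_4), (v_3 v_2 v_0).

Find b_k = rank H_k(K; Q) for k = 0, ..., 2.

Take the total order v_0 < v_1 < v_2 < v_3 < v_4 < v_5 on the vertex set. Then K (dimension 2) consists of the simplices:

  0-simplices (6): [v_0], [v_1], [v_2], [v_3], [v_4], [v_5]
  1-simplices (12): [v_0,v_1], [v_0,v_2], [v_0,v_3], [v_0,v_4], [v_1,v_2], [v_1,v_4], [v_1,v_5], [v_2,v_3], [v_2,v_5], [v_3,v_4], [v_3,v_5], [v_4,v_5]
  2-simplices (8): [v_0,v_1,v_2], [v_0,v_1,v_4], [v_0,v_2,v_3], [v_0,v_3,v_4], [v_1,v_2,v_5], [v_1,v_4,v_5], [v_2,v_3,v_5], [v_3,v_4,v_5]

giving chain groups C_0 ≅ Z^6, C_1 ≅ Z^12, C_2 ≅ Z^8.

∂_1: C_1 → C_0 maps an edge to its endpoints' difference, ∂[p,q] = q − p.
As a 6×12 matrix over Z this has rank 5, with invariant factors (1,1,1,1,1).

Boundary ∂_2: C_2 → C_1 sends each 2-simplex [p,q,r] to [q,r] − [p,r] + [p,q]. For instance
  ∂[v_0,v_1,v_4] = [v_1,v_4] − [v_0,v_4] + [v_0,v_1],
  ∂[v_2,v_3,v_5] = [v_3,v_5] − [v_2,v_5] + [v_2,v_3].
The 12×8 boundary matrix has rank 7 and Smith normal form diag(1,1,1,1,1,1,1).

Reading off H_k = ker ∂_k / im ∂_{k+1}:

  H_0: rank C_0 − rank ∂_1 = 6 − 5 = 1, and the invariant factors of ∂_1 are all 1, so H_0 = Z.
  H_1: rank ker ∂_1 − rank ∂_2 = (12 − 5) − 7 = 0, and the invariant factors of ∂_2 are all 1, so H_1 = 0.
  H_2: rank ker ∂_2 − rank ∂_3 = (8 − 7) − 0 = 1, and there is no ∂_3, so H_2 = Z.

(K is a triangulation of the 2-sphere S^2.)

Hence the Betti numbers are b_0 = 1, b_1 = 0, b_2 = 1.

b_0 = 1, b_1 = 0, b_2 = 1.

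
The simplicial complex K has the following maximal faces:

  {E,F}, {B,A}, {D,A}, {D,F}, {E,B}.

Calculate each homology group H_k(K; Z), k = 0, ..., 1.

H_0 = Z,  H_1 = Z.

K has 5 vertices, 5 edges.
rank ∂_0 = 0, rank ∂_1 = 4 ⇒ b_0 = 5 − 0 − 4 = 1; all invariant factors of ∂_1 are 1 so no torsion. So H_0 ≅ Z.
rank ∂_1 = 4, rank ∂_2 = 0 ⇒ b_1 = 5 − 4 − 0 = 1. So H_1 ≅ Z.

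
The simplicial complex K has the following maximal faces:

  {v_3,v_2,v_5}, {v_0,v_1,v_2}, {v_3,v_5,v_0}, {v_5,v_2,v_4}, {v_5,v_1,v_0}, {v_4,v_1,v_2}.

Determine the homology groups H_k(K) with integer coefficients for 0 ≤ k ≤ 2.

Fix the vertex order v_0 < v_1 < v_2 < v_3 < v_4 < v_5 and write every simplex with vertices in increasing order. Then dim K = 2 and the simplices of K are:

  0-simplices (6): [v_0], [v_1], [v_2], [v_3], [v_4], [v_5]
  1-simplices (12): [v_0,v_1], [v_0,v_2], [v_0,v_3], [v_0,v_5], [v_1,v_2], [v_1,v_4], [v_1,v_5], [v_2,v_3], [v_2,v_4], [v_2,v_5], [v_3,v_5], [v_4,v_5]
  2-simplices (6): [v_0,v_1,v_2], [v_0,v_1,v_5], [v_0,v_3,v_5], [v_1,v_2,v_4], [v_2,v_3,v_5], [v_2,v_4,v_5]

giving chain groups C_0 ≅ Z^6, C_1 ≅ Z^12, C_2 ≅ Z^6.

Boundary ∂_1: C_1 → C_0 is given by ∂[p,q] = [q] − [p].
The 6×12 boundary matrix has rank 5 and Smith normal form diag(1,1,1,1,1).

The boundary map ∂_2: C_2 → C_1 maps a triangle to the signed sum of its edges. For instance
  ∂[v_0,v_1,v_5] = [v_1,v_5] − [v_0,v_5] + [v_0,v_1],
  ∂[v_1,v_2,v_4] = [v_2,v_4] − [v_1,v_4] + [v_1,v_2].
The 12×6 boundary matrix has rank 6 and Smith normal form diag(1,1,1,1,1,1).

Reading off H_k = ker ∂_k / im ∂_{k+1}:

  H_0: rank C_0 − rank ∂_1 = 6 − 5 = 1, and the invariant factors of ∂_1 are all 1, so H_0 = Z.
  H_1: rank ker ∂_1 − rank ∂_2 = (12 − 5) − 6 = 1, and the invariant factors of ∂_2 are all 1, so H_1 = Z.
  H_2: rank ker ∂_2 − rank ∂_3 = (6 − 6) − 0 = 0, and there is no ∂_3, so H_2 = 0.

H_0 = Z,  H_1 = Z,  H_2 = 0.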